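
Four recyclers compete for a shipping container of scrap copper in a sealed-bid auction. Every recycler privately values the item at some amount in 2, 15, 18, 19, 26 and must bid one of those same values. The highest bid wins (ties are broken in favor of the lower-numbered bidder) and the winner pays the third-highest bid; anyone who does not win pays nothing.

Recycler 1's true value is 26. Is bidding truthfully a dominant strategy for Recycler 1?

Yes

Check each profile of the others' bids and compare truth against every alternative bid.
Others bid (2, 2, 26): truth gives 24, best alternative gives 0.
Others bid (2, 26, 2): truth gives 24, best alternative gives 0.
Others bid (26, 2, 2): truth gives 24, best alternative gives 0.
Others bid (2, 15, 26): truth gives 11, best alternative gives 0.
Others bid (2, 26, 15): truth gives 11, best alternative gives 0.
Others bid (15, 2, 26): truth gives 11, best alternative gives 0.
(Remaining 119 profiles checked similarly; truth is weakly best in each.)
In every case the truthful bid is at least as good as any alternative, so it is a dominant strategy.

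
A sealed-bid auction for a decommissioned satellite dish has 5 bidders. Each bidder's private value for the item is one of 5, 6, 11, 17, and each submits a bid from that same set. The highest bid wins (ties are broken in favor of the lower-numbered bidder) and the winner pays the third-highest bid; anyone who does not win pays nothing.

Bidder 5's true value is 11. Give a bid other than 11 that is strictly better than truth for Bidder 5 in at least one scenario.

Suppose Bidder 1 bids 5, Bidder 2 bids 5, Bidder 3 bids 5 and Bidder 4 bids 11.
Bid 11: loses, pays 0, utility 0.
Bid 17: wins, pays 5, utility 11 - 5 = 6.
So bidding 17 beats truth here (6 > 0).

17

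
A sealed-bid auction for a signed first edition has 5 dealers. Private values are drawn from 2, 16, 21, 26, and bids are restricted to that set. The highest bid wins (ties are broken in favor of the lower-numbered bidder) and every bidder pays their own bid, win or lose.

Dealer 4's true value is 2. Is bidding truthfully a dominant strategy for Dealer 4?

Check each profile of the others' bids and compare truth against every alternative bid.
Others bid (2, 2, 2, 21): truth gives -2, best alternative gives -16.
Others bid (2, 2, 2, 26): truth gives -2, best alternative gives -16.
Others bid (2, 2, 16, 2): truth gives -2, best alternative gives -16.
Others bid (2, 2, 16, 16): truth gives -2, best alternative gives -16.
Others bid (2, 2, 16, 21): truth gives -2, best alternative gives -16.
Others bid (2, 2, 16, 26): truth gives -2, best alternative gives -16.
(Remaining 250 profiles checked similarly; truth is weakly best in each.)
In every case the truthful bid is at least as good as any alternative, so it is a dominant strategy.

Yes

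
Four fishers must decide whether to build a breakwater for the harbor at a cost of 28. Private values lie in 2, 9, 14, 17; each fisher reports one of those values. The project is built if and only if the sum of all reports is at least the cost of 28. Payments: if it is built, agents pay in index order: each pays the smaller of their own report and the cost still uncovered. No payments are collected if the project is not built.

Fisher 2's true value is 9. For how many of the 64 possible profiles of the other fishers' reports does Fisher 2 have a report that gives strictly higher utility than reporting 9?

45

Others report (2, 9, 17): truth gives 0; report 2 gives 7 > 0. Violating.
Others report (2, 14, 14): truth gives 0; report 2 gives 7 > 0. Violating.
Others report (2, 14, 17): truth gives 0; report 2 gives 7 > 0. Violating.
Others report (2, 17, 9): truth gives 0; report 2 gives 7 > 0. Violating.
Others report (2, 2, 2): truth gives 0; no alternative beats it.
Others report (2, 2, 9): truth gives 0; no alternative beats it.
(Checking all 64 profiles: 45 have a profitable deviation, 19 do not.)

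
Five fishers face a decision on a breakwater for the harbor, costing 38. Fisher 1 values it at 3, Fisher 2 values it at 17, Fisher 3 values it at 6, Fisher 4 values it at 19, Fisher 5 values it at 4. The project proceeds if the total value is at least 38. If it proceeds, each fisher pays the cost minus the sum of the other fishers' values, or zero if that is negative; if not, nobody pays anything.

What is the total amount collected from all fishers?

14

Total value 49 ≥ cost 38, so it is built.
Fisher 1: others sum to 46; max(0, 38 - 46) = 0.
Fisher 2: others sum to 32; max(0, 38 - 32) = 6.
Fisher 3: others sum to 43; max(0, 38 - 43) = 0.
Fisher 4: others sum to 30; max(0, 38 - 30) = 8.
Fisher 5: others sum to 45; max(0, 38 - 45) = 0.
Total collected = 0 + 6 + 0 + 8 + 0 = 14.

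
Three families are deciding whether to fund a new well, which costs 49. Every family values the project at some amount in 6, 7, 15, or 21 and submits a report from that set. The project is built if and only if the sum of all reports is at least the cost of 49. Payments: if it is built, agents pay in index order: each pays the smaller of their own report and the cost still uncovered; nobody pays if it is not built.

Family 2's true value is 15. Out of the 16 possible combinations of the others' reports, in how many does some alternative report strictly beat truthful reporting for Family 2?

1

Others report (21, 21): truth gives 0; report 7 gives 8 > 0. Violating.
Others report (6, 6): truth gives 0; no alternative beats it.
Others report (6, 7): truth gives 0; no alternative beats it.
(Checking all 16 profiles: 1 has a profitable deviation, 15 do not.)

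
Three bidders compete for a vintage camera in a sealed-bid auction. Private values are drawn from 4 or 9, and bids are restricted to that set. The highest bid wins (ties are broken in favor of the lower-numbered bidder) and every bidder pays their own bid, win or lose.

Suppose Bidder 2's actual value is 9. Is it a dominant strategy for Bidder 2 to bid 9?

No

Consider the case where Bidder 1 bids 9 and Bidder 3 bids 4.
Truthful bid 9: loses but pays 9, utility -9.
Bid 4 instead: loses but pays 4, utility -4.
Since -4 > -9, bidding 4 is strictly better here, so truthful bidding is not dominant.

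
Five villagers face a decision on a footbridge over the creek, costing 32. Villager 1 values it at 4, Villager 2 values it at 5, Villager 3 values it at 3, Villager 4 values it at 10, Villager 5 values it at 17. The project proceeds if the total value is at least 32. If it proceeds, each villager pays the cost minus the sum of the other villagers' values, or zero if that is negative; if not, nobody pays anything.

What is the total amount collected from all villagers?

Total value 39 ≥ cost 32, so it is built.
Villager 1: others sum to 35; max(0, 32 - 35) = 0.
Villager 2: others sum to 34; max(0, 32 - 34) = 0.
Villager 3: others sum to 36; max(0, 32 - 36) = 0.
Villager 4: others sum to 29; max(0, 32 - 29) = 3.
Villager 5: others sum to 22; max(0, 32 - 22) = 10.
Total collected = 0 + 0 + 0 + 3 + 10 = 13.

13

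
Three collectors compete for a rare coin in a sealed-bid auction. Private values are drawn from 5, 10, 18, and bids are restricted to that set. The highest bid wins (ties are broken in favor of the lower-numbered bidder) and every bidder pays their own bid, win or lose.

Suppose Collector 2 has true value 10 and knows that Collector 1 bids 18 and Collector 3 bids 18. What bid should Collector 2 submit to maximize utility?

Bid 5: loses but pays 5, utility -5.
Bid 10: loses but pays 10, utility -10.
Bid 18: loses but pays 18, utility -18.
The best choice is 5 with utility -5.

5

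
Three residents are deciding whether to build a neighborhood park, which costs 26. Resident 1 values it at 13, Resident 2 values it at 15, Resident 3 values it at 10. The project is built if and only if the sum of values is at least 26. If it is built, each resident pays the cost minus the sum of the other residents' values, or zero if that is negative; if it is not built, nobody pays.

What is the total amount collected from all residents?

4

Total value 38 ≥ cost 26, so it is built.
Resident 1: others sum to 25; max(0, 26 - 25) = 1.
Resident 2: others sum to 23; max(0, 26 - 23) = 3.
Resident 3: others sum to 28; max(0, 26 - 28) = 0.
Total collected = 1 + 3 + 0 = 4.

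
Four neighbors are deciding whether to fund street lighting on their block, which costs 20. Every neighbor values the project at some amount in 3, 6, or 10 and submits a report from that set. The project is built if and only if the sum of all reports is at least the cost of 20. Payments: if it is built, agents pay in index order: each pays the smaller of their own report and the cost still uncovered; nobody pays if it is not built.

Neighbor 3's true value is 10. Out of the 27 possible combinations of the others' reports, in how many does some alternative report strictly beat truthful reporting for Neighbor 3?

20

Others report (3, 3, 10): truth gives 0; report 6 gives 4 > 0. Violating.
Others report (3, 6, 6): truth gives 0; report 6 gives 4 > 0. Violating.
Others report (3, 6, 10): truth gives 0; report 3 gives 7 > 0. Violating.
Others report (3, 10, 3): truth gives 3; report 6 gives 4 > 3. Violating.
Others report (3, 3, 3): truth gives 0; no alternative beats it.
Others report (3, 3, 6): truth gives 0; no alternative beats it.
(Checking all 27 profiles: 20 have a profitable deviation, 7 do not.)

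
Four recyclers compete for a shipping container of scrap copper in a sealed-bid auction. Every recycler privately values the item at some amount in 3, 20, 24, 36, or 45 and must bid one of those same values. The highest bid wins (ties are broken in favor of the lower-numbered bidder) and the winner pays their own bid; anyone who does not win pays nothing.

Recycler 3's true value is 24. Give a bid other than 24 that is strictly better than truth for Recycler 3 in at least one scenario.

20

Suppose Recycler 1 bids 3, Recycler 2 bids 3 and Recycler 4 bids 3.
Bid 24: wins, pays 24, utility 24 - 24 = 0.
Bid 20: wins, pays 20, utility 24 - 20 = 4.
So bidding 20 beats truth here (4 > 0).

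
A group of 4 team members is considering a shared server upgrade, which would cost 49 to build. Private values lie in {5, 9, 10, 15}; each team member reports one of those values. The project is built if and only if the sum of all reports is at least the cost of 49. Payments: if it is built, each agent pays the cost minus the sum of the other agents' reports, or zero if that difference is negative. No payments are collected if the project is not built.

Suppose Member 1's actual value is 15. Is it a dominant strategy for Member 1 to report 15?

Yes

Check each profile of the others' reports and compare truth against every alternative report.
Others report (5, 15, 15): truth gives 1, best alternative gives 0.
Others report (10, 10, 15): truth gives 1, best alternative gives 0.
Others report (10, 15, 10): truth gives 1, best alternative gives 0.
Others report (15, 5, 15): truth gives 1, best alternative gives 0.
Others report (15, 10, 10): truth gives 1, best alternative gives 0.
Others report (15, 15, 5): truth gives 1, best alternative gives 0.
(Remaining 58 profiles checked similarly; truth is weakly best in each.)
In every case the truthful report is at least as good as any alternative, so it is a dominant strategy.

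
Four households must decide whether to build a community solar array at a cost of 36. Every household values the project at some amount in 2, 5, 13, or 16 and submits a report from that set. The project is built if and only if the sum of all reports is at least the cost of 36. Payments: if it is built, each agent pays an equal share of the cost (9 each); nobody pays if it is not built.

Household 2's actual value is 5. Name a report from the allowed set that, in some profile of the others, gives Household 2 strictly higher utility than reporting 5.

Suppose Household 1 reports 2, Household 3 reports 13 and Household 4 reports 16.
Report 5: project built, pays 9, utility 5 - 9 = -4.
Report 2: project not built, utility 0.
So reporting 2 beats truth here (0 > -4).

2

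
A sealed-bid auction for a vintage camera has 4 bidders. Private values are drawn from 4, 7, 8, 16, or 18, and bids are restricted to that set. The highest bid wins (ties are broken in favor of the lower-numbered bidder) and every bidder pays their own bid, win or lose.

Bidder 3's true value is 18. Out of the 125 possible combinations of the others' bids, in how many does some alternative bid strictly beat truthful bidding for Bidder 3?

81

Others bid (4, 4, 4): truth gives 0; bid 7 gives 11 > 0. Violating.
Others bid (4, 4, 7): truth gives 0; bid 7 gives 11 > 0. Violating.
Others bid (4, 4, 8): truth gives 0; bid 8 gives 10 > 0. Violating.
Others bid (4, 4, 16): truth gives 0; bid 16 gives 2 > 0. Violating.
Others bid (4, 4, 18): truth gives 0; no alternative beats it.
Others bid (4, 7, 18): truth gives 0; no alternative beats it.
(Checking all 125 profiles: 81 have a profitable deviation, 44 do not.)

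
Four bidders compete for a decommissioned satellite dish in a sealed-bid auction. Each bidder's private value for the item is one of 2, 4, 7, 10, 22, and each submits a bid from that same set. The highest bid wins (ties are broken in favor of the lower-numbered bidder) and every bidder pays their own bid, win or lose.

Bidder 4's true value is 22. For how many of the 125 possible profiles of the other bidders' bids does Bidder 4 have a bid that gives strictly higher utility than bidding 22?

Others bid (2, 2, 2): truth gives 0; bid 4 gives 18 > 0. Violating.
Others bid (2, 2, 4): truth gives 0; bid 7 gives 15 > 0. Violating.
Others bid (2, 2, 7): truth gives 0; bid 10 gives 12 > 0. Violating.
Others bid (2, 2, 22): truth gives -22; bid 2 gives -2 > -22. Violating.
Others bid (2, 2, 10): truth gives 0; no alternative beats it.
Others bid (2, 4, 10): truth gives 0; no alternative beats it.
(Checking all 125 profiles: 88 have a profitable deviation, 37 do not.)

88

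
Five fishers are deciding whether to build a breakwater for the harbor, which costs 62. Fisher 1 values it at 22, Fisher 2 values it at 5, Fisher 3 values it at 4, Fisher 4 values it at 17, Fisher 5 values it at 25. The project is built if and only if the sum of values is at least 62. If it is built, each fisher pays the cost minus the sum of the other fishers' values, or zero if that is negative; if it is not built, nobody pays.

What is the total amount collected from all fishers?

Total value 73 ≥ cost 62, so it is built.
Fisher 1: others sum to 51; max(0, 62 - 51) = 11.
Fisher 2: others sum to 68; max(0, 62 - 68) = 0.
Fisher 3: others sum to 69; max(0, 62 - 69) = 0.
Fisher 4: others sum to 56; max(0, 62 - 56) = 6.
Fisher 5: others sum to 48; max(0, 62 - 48) = 14.
Total collected = 11 + 0 + 0 + 6 + 14 = 31.

31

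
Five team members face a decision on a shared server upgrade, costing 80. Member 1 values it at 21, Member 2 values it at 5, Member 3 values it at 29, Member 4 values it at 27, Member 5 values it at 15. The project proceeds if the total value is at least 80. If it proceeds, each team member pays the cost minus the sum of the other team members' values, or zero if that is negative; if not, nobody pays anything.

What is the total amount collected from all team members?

Total value 97 ≥ cost 80, so it is built.
Member 1: others sum to 76; max(0, 80 - 76) = 4.
Member 2: others sum to 92; max(0, 80 - 92) = 0.
Member 3: others sum to 68; max(0, 80 - 68) = 12.
Member 4: others sum to 70; max(0, 80 - 70) = 10.
Member 5: others sum to 82; max(0, 80 - 82) = 0.
Total collected = 4 + 0 + 12 + 10 + 0 = 26.

26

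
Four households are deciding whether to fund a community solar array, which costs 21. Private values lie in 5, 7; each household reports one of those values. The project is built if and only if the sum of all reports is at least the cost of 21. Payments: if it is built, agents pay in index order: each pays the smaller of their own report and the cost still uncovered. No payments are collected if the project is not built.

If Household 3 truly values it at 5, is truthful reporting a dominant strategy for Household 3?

Yes

Check each profile of the others' reports and compare truth against every alternative report.
Others report (5, 5, 5): truth gives 0, best alternative gives -2.
Others report (5, 5, 7): truth gives 0, best alternative gives -2.
Others report (5, 7, 5): truth gives 0, best alternative gives -2.
Others report (5, 7, 7): truth gives 0, best alternative gives -2.
Others report (7, 5, 5): truth gives 0, best alternative gives -2.
Others report (7, 5, 7): truth gives 0, best alternative gives -2.
(Remaining 2 profiles checked similarly; truth is weakly best in each.)
In every case the truthful report is at least as good as any alternative, so it is a dominant strategy.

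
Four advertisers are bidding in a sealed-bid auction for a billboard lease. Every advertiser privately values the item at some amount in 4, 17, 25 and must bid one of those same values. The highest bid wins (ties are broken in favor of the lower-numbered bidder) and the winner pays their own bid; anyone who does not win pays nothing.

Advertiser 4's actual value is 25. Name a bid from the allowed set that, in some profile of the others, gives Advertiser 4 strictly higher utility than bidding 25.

17

Suppose Advertiser 1 bids 4, Advertiser 2 bids 4 and Advertiser 3 bids 4.
Bid 25: wins, pays 25, utility 25 - 25 = 0.
Bid 17: wins, pays 17, utility 25 - 17 = 8.
So bidding 17 beats truth here (8 > 0).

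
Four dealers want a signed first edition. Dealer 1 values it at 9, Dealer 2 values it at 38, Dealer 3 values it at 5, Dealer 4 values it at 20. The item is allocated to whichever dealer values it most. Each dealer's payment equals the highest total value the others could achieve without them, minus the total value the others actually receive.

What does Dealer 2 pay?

Dealer 2 has the highest value and receives the item.
Without Dealer 2, the item would go to the next-highest value, 20, so the others could achieve 20.
With Dealer 2 present and winning, the others receive nothing, so their total is 0.
Payment = 20 - 0 = 20.

20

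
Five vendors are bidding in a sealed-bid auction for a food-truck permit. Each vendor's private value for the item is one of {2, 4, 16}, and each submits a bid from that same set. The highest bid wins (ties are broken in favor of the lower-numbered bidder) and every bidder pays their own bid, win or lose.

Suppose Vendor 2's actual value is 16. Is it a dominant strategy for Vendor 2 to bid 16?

No

Consider the case where Vendor 1 bids 2, Vendor 3 bids 2, Vendor 4 bids 2 and Vendor 5 bids 2.
Truthful bid 16: wins, pays 16, utility 16 - 16 = 0.
Bid 4 instead: wins, pays 4, utility 16 - 4 = 12.
Since 12 > 0, bidding 4 is strictly better here, so truthful bidding is not dominant.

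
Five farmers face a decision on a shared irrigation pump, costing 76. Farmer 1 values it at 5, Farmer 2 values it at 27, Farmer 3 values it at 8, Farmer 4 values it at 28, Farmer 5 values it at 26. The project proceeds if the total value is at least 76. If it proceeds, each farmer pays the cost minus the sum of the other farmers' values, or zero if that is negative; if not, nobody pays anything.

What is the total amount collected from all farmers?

Total value 94 ≥ cost 76, so it is built.
Farmer 1: others sum to 89; max(0, 76 - 89) = 0.
Farmer 2: others sum to 67; max(0, 76 - 67) = 9.
Farmer 3: others sum to 86; max(0, 76 - 86) = 0.
Farmer 4: others sum to 66; max(0, 76 - 66) = 10.
Farmer 5: others sum to 68; max(0, 76 - 68) = 8.
Total collected = 0 + 9 + 0 + 10 + 8 = 27.

27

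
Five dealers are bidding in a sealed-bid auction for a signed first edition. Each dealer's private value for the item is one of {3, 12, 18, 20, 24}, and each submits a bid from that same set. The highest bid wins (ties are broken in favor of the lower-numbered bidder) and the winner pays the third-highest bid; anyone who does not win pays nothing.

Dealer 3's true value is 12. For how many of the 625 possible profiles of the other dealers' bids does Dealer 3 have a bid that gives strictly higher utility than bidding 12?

Others bid (3, 3, 3, 18): truth gives 0; bid 18 gives 9 > 0. Violating.
Others bid (3, 3, 3, 20): truth gives 0; bid 20 gives 9 > 0. Violating.
Others bid (3, 3, 3, 24): truth gives 0; bid 24 gives 9 > 0. Violating.
Others bid (3, 3, 18, 3): truth gives 0; bid 18 gives 9 > 0. Violating.
Others bid (3, 3, 3, 3): truth gives 9; no alternative beats it.
Others bid (3, 3, 3, 12): truth gives 9; no alternative beats it.
(Checking all 625 profiles: 12 have a profitable deviation, 613 do not.)

12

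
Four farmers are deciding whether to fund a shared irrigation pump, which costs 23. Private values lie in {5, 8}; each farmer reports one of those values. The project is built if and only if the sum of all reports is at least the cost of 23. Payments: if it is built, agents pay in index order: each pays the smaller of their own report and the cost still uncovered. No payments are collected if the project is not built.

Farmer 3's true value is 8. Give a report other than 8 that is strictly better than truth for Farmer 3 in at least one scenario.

Suppose Farmer 1 reports 5, Farmer 2 reports 5 and Farmer 4 reports 8.
Report 8: project built, pays 8, utility 8 - 8 = 0.
Report 5: project built, pays 5, utility 8 - 5 = 3.
So reporting 5 beats truth here (3 > 0).

5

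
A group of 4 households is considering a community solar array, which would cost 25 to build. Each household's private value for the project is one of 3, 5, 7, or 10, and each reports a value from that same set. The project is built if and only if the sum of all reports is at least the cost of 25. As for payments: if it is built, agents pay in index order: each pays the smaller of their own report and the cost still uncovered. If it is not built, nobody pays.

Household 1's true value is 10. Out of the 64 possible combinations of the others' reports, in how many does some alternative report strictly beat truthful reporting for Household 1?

Others report (3, 5, 10): truth gives 0; report 7 gives 3 > 0. Violating.
Others report (3, 7, 10): truth gives 0; report 5 gives 5 > 0. Violating.
Others report (3, 10, 5): truth gives 0; report 7 gives 3 > 0. Violating.
Others report (3, 10, 7): truth gives 0; report 5 gives 5 > 0. Violating.
Others report (3, 3, 3): truth gives 0; no alternative beats it.
Others report (3, 3, 5): truth gives 0; no alternative beats it.
(Checking all 64 profiles: 38 have a profitable deviation, 26 do not.)

38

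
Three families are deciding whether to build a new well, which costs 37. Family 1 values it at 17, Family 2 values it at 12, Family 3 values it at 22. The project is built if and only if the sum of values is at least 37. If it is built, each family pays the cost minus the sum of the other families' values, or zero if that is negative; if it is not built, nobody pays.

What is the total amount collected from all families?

Total value 51 ≥ cost 37, so it is built.
Family 1: others sum to 34; max(0, 37 - 34) = 3.
Family 2: others sum to 39; max(0, 37 - 39) = 0.
Family 3: others sum to 29; max(0, 37 - 29) = 8.
Total collected = 3 + 0 + 8 = 11.

11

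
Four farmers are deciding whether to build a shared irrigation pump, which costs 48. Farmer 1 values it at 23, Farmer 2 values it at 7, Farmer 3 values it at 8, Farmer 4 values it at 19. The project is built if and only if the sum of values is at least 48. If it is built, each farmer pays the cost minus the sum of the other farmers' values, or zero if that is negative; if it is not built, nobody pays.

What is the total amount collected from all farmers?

24

Total value 57 ≥ cost 48, so it is built.
Farmer 1: others sum to 34; max(0, 48 - 34) = 14.
Farmer 2: others sum to 50; max(0, 48 - 50) = 0.
Farmer 3: others sum to 49; max(0, 48 - 49) = 0.
Farmer 4: others sum to 38; max(0, 48 - 38) = 10.
Total collected = 14 + 0 + 0 + 10 = 24.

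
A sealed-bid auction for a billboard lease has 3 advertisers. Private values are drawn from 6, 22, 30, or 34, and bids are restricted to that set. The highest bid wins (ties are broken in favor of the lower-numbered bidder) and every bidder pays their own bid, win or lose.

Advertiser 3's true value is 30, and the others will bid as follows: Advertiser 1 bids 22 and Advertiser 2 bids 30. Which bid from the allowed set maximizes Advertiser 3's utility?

Bid 6: loses but pays 6, utility -6.
Bid 22: loses but pays 22, utility -22.
Bid 30: loses but pays 30, utility -30.
Bid 34: wins, pays 34, utility 30 - 34 = -4.
The best choice is 34 with utility -4.

34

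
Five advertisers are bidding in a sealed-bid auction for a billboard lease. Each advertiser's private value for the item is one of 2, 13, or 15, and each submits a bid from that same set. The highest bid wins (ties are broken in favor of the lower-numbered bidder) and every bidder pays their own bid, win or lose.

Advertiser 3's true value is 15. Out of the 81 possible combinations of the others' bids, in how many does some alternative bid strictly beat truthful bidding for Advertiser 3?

Others bid (2, 2, 2, 2): truth gives 0; bid 13 gives 2 > 0. Violating.
Others bid (2, 2, 2, 13): truth gives 0; bid 13 gives 2 > 0. Violating.
Others bid (2, 2, 13, 2): truth gives 0; bid 13 gives 2 > 0. Violating.
Others bid (2, 2, 13, 13): truth gives 0; bid 13 gives 2 > 0. Violating.
Others bid (2, 2, 2, 15): truth gives 0; no alternative beats it.
Others bid (2, 2, 13, 15): truth gives 0; no alternative beats it.
(Checking all 81 profiles: 49 have a profitable deviation, 32 do not.)

49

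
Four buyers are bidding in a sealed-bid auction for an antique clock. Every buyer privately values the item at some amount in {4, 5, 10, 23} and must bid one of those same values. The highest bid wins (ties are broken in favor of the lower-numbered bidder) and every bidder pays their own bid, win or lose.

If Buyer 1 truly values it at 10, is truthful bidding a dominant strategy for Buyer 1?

Consider the case where Buyer 2 bids 4, Buyer 3 bids 4 and Buyer 4 bids 4.
Truthful bid 10: wins, pays 10, utility 10 - 10 = 0.
Bid 4 instead: wins, pays 4, utility 10 - 4 = 6.
Since 6 > 0, bidding 4 is strictly better here, so truthful bidding is not dominant.

No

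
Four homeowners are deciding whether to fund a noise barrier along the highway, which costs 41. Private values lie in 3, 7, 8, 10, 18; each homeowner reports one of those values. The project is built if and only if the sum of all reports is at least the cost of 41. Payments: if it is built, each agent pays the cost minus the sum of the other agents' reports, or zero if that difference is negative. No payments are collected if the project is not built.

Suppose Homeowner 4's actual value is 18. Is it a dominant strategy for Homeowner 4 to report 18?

Yes

Check each profile of the others' reports and compare truth against every alternative report.
Others report (10, 10, 10): truth gives 7, best alternative gives 0.
Others report (3, 8, 18): truth gives 6, best alternative gives 0.
Others report (3, 18, 8): truth gives 6, best alternative gives 0.
Others report (8, 3, 18): truth gives 6, best alternative gives 0.
Others report (8, 18, 3): truth gives 6, best alternative gives 0.
Others report (18, 3, 8): truth gives 6, best alternative gives 0.
(Remaining 119 profiles checked similarly; truth is weakly best in each.)
In every case the truthful report is at least as good as any alternative, so it is a dominant strategy.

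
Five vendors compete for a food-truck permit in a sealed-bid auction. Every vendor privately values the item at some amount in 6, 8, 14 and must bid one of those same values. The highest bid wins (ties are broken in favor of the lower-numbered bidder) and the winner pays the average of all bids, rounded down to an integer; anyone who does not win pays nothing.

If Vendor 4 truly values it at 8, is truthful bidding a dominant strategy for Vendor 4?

Check each profile of the others' bids and compare truth against every alternative bid.
Others bid (6, 6, 6, 8): truth gives 2, best alternative gives 0.
Others bid (6, 6, 6, 6): truth gives 2, best alternative gives 1.
Others bid (6, 6, 6, 14): truth gives 0, best alternative gives 0.
Others bid (6, 6, 8, 6): truth gives 0, best alternative gives 0.
Others bid (6, 6, 8, 8): truth gives 0, best alternative gives 0.
Others bid (6, 6, 8, 14): truth gives 0, best alternative gives 0.
(Remaining 75 profiles checked similarly; truth is weakly best in each.)
In every case the truthful bid is at least as good as any alternative, so it is a dominant strategy.

Yes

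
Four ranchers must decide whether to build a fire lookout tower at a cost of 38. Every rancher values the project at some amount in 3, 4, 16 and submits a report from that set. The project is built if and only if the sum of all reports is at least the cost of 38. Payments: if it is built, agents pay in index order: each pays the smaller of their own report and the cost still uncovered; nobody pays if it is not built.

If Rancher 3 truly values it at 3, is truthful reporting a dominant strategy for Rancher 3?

Check each profile of the others' reports and compare truth against every alternative report.
Others report (3, 16, 16): truth gives 0, best alternative gives -1.
Others report (4, 16, 16): truth gives 0, best alternative gives -1.
Others report (16, 3, 16): truth gives 0, best alternative gives -1.
Others report (16, 4, 16): truth gives 0, best alternative gives -1.
Others report (16, 16, 3): truth gives 0, best alternative gives -1.
Others report (16, 16, 4): truth gives 0, best alternative gives -1.
(Remaining 21 profiles checked similarly; truth is weakly best in each.)
In every case the truthful report is at least as good as any alternative, so it is a dominant strategy.

Yes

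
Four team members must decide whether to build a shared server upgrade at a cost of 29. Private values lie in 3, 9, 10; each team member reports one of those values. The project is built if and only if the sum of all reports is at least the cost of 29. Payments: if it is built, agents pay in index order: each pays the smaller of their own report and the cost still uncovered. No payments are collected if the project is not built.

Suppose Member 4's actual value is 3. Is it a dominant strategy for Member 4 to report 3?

Check each profile of the others' reports and compare truth against every alternative report.
Others report (3, 9, 9): truth gives 0, best alternative gives -5.
Others report (9, 3, 9): truth gives 0, best alternative gives -5.
Others report (9, 9, 3): truth gives 0, best alternative gives -5.
Others report (3, 9, 10): truth gives 0, best alternative gives -4.
Others report (3, 10, 9): truth gives 0, best alternative gives -4.
Others report (9, 3, 10): truth gives 0, best alternative gives -4.
(Remaining 21 profiles checked similarly; truth is weakly best in each.)
In every case the truthful report is at least as good as any alternative, so it is a dominant strategy.

Yes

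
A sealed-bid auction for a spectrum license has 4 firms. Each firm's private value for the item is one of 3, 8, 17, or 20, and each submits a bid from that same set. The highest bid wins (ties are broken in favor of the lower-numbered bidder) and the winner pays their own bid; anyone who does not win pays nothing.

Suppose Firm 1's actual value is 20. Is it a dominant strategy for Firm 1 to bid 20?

No

Consider the case where Firm 2 bids 3, Firm 3 bids 3 and Firm 4 bids 3.
Truthful bid 20: wins, pays 20, utility 20 - 20 = 0.
Bid 3 instead: wins, pays 3, utility 20 - 3 = 17.
Since 17 > 0, bidding 3 is strictly better here, so truthful bidding is not dominant.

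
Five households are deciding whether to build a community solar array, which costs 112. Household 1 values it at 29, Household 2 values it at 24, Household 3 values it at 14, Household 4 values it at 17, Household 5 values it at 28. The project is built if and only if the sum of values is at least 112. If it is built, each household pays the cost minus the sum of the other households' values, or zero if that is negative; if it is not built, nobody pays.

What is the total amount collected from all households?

Total value 112 ≥ cost 112, so it is built.
Household 1: others sum to 83; max(0, 112 - 83) = 29.
Household 2: others sum to 88; max(0, 112 - 88) = 24.
Household 3: others sum to 98; max(0, 112 - 98) = 14.
Household 4: others sum to 95; max(0, 112 - 95) = 17.
Household 5: others sum to 84; max(0, 112 - 84) = 28.
Total collected = 29 + 24 + 14 + 17 + 28 = 112.

112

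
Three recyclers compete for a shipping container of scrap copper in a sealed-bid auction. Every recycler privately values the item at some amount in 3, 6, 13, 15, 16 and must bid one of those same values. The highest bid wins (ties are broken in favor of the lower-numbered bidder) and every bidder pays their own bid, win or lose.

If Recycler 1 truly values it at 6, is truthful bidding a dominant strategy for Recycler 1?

No

Consider the case where Recycler 2 bids 3 and Recycler 3 bids 3.
Truthful bid 6: wins, pays 6, utility 6 - 6 = 0.
Bid 3 instead: wins, pays 3, utility 6 - 3 = 3.
Since 3 > 0, bidding 3 is strictly better here, so truthful bidding is not dominant.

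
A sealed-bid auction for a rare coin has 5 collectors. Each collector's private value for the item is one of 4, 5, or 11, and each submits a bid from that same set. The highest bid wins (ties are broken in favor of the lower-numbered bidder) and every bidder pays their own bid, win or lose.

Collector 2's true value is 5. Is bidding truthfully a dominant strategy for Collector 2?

No

Consider the case where Collector 1 bids 4, Collector 3 bids 4, Collector 4 bids 4 and Collector 5 bids 11.
Truthful bid 5: loses but pays 5, utility -5.
Bid 4 instead: loses but pays 4, utility -4.
Since -4 > -5, bidding 4 is strictly better here, so truthful bidding is not dominant.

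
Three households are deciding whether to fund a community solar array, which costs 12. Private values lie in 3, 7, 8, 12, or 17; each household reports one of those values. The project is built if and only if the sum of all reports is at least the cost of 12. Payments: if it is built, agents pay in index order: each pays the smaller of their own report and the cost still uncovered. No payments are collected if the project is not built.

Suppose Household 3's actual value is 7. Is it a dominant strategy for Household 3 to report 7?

Yes

Check each profile of the others' reports and compare truth against every alternative report.
Others report (3, 12): truth gives 7, best alternative gives 7.
Others report (3, 17): truth gives 7, best alternative gives 7.
Others report (7, 7): truth gives 7, best alternative gives 7.
Others report (7, 8): truth gives 7, best alternative gives 7.
Others report (7, 12): truth gives 7, best alternative gives 7.
Others report (7, 17): truth gives 7, best alternative gives 7.
(Remaining 19 profiles checked similarly; truth is weakly best in each.)
In every case the truthful report is at least as good as any alternative, so it is a dominant strategy.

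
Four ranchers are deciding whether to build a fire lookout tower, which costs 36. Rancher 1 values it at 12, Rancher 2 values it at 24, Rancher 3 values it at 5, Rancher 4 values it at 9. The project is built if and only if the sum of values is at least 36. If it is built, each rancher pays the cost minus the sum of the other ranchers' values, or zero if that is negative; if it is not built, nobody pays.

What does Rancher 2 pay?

10

Total value 50 ≥ cost 36, so the project is built.
The other ranchers' values sum to 26.
Cost minus that sum is 36 - 26 = 10.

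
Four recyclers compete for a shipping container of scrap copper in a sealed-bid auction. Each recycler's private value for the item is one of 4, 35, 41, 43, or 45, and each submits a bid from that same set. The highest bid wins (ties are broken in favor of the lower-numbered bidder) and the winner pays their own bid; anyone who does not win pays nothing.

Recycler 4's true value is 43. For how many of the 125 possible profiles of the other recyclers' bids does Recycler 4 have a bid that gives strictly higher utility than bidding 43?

8

Others bid (4, 4, 4): truth gives 0; bid 35 gives 8 > 0. Violating.
Others bid (4, 4, 35): truth gives 0; bid 41 gives 2 > 0. Violating.
Others bid (4, 35, 4): truth gives 0; bid 41 gives 2 > 0. Violating.
Others bid (4, 35, 35): truth gives 0; bid 41 gives 2 > 0. Violating.
Others bid (4, 4, 41): truth gives 0; no alternative beats it.
Others bid (4, 4, 43): truth gives 0; no alternative beats it.
(Checking all 125 profiles: 8 have a profitable deviation, 117 do not.)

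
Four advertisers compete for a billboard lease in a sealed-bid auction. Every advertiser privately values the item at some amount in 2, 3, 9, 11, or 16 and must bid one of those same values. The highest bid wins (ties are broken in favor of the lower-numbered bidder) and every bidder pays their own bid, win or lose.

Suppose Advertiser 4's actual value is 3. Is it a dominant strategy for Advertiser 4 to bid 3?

Consider the case where Advertiser 1 bids 2, Advertiser 2 bids 2 and Advertiser 3 bids 3.
Truthful bid 3: loses but pays 3, utility -3.
Bid 2 instead: loses but pays 2, utility -2.
Since -2 > -3, bidding 2 is strictly better here, so truthful bidding is not dominant.

No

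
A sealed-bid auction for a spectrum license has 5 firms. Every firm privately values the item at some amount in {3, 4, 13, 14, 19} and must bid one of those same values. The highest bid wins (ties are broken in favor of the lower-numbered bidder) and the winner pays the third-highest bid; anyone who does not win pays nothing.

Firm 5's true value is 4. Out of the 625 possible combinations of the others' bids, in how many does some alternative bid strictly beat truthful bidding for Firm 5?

12

Others bid (3, 3, 3, 4): truth gives 0; bid 13 gives 1 > 0. Violating.
Others bid (3, 3, 3, 13): truth gives 0; bid 14 gives 1 > 0. Violating.
Others bid (3, 3, 3, 14): truth gives 0; bid 19 gives 1 > 0. Violating.
Others bid (3, 3, 4, 3): truth gives 0; bid 13 gives 1 > 0. Violating.
Others bid (3, 3, 3, 3): truth gives 1; no alternative beats it.
Others bid (3, 3, 3, 19): truth gives 0; no alternative beats it.
(Checking all 625 profiles: 12 have a profitable deviation, 613 do not.)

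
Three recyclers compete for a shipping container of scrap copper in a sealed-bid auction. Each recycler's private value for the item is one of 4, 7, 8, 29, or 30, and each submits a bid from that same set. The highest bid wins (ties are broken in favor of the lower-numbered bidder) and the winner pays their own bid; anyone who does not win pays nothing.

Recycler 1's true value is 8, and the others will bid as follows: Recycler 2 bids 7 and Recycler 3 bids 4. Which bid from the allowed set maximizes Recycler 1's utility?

7

Bid 4: loses, pays 0, utility 0.
Bid 7: wins, pays 7, utility 8 - 7 = 1.
Bid 8: wins, pays 8, utility 8 - 8 = 0.
Bid 29: wins, pays 29, utility 8 - 29 = -21.
Bid 30: wins, pays 30, utility 8 - 30 = -22.
The best choice is 7 with utility 1.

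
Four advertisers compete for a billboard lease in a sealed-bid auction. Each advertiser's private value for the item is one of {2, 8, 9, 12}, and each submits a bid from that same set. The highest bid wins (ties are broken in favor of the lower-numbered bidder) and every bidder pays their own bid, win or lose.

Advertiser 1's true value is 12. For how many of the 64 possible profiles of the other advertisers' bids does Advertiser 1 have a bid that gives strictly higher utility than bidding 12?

27

Others bid (2, 2, 2): truth gives 0; bid 2 gives 10 > 0. Violating.
Others bid (2, 2, 8): truth gives 0; bid 8 gives 4 > 0. Violating.
Others bid (2, 2, 9): truth gives 0; bid 9 gives 3 > 0. Violating.
Others bid (2, 8, 2): truth gives 0; bid 8 gives 4 > 0. Violating.
Others bid (2, 2, 12): truth gives 0; no alternative beats it.
Others bid (2, 8, 12): truth gives 0; no alternative beats it.
(Checking all 64 profiles: 27 have a profitable deviation, 37 do not.)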